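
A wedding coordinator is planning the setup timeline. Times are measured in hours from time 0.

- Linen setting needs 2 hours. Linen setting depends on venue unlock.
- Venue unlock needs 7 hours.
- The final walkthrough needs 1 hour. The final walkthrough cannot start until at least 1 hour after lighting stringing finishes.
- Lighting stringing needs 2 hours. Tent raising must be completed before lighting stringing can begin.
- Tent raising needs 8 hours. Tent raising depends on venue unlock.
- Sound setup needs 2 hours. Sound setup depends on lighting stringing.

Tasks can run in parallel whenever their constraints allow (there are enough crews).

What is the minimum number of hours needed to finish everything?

19

Venue unlock can start immediately at hour 0; it finishes at hour 7.
After venue unlock (finishes hour 7), linen setting can start at hour 7 and finishes at hour 9.
Tent raising cannot begin until venue unlock (finishes hour 7). It runs from hour 7 to 7 + 8 = hour 15.
Lighting stringing waits on tent raising (finishes hour 15), so it starts at hour 15 and finishes at 15 + 2 = hour 17.
The final walkthrough cannot begin until lighting stringing (finishes hour 17, plus 1-hour gap → hour 18). It runs from hour 18 to 18 + 1 = hour 19.
Sound setup cannot begin until lighting stringing (finishes hour 17). It runs from hour 17 to 17 + 2 = hour 19.
All tasks are finished once the last one completes. Finish times: Venue unlock at 7, Tent raising at 15, Linen setting at 9, Lighting stringing at 17, Sound setup at 19, The final walkthrough at 19. The latest is hour 19.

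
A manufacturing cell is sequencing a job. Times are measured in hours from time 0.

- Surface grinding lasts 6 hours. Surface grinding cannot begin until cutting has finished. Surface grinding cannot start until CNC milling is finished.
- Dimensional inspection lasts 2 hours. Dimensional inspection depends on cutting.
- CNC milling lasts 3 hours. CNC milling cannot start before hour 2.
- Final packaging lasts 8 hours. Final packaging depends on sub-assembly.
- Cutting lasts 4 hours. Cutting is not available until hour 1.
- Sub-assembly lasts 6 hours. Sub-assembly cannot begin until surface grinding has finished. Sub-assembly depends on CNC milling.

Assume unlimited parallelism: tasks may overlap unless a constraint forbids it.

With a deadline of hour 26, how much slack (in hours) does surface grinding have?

CNC milling cannot begin until its own release at hour 2. It runs from hour 2 to 2 + 3 = hour 5.
Cutting waits on its own release at hour 1, so it starts at hour 1 and finishes at 1 + 4 = hour 5.
Surface grinding cannot start until cutting (finishes hour 5); CNC milling (finishes hour 5). The controlling bound is hour 5, so surface grinding finishes at 5 + 6 = hour 11.

Working backward from the deadline:
Nothing follows final packaging; the deadline of hour 26 is its only limit. It must start by 26 − 8 = hour 18.
Sub-assembly must finish before final packaging (must start by hour 18). With a 6-hour duration, sub-assembly must start by 18 − 6 = hour 12.
Surface grinding feeds into sub-assembly (must start by hour 12); so surface grinding must finish by hour 12 and therefore start by hour 6.
So surface grinding can start as early as hour 5 and as late as hour 6, giving 6 − 5 = 1 hour of slack.

1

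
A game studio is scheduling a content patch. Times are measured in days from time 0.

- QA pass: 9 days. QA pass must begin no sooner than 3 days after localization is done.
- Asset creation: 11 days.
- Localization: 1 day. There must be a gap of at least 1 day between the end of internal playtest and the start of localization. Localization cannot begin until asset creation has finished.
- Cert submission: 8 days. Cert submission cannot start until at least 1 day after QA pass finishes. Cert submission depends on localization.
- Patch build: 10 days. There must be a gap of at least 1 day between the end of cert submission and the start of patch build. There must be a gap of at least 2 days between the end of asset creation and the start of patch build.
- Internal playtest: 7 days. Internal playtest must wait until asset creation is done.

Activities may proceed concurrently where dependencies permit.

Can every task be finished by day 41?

Nothing blocks asset creation, so it runs from day 0 to day 11.
After asset creation (finishes day 11), internal playtest can start at day 11 and finishes at day 18.
For localization: internal playtest (finishes day 18, plus 1-day gap → day 19); asset creation (finishes day 11). Taking the maximum gives a start of day 19, and it finishes at 19 + 1 = day 20.
After localization (finishes day 20, plus 3-day gap → day 23), QA pass can start at day 23 and finishes at day 32.
For cert submission: QA pass (finishes day 32, plus 1-day gap → day 33); localization (finishes day 20). Taking the maximum gives a start of day 33, and it finishes at 33 + 8 = day 41.
Patch build cannot start until cert submission (finishes day 41, plus 1-day gap → day 42); asset creation (finishes day 11, plus 2-day gap → day 13). The controlling bound is day 42, so patch build finishes at 42 + 10 = day 52.
The earliest everything can be done is day 52, which is after the deadline of 41, so it is not possible.

No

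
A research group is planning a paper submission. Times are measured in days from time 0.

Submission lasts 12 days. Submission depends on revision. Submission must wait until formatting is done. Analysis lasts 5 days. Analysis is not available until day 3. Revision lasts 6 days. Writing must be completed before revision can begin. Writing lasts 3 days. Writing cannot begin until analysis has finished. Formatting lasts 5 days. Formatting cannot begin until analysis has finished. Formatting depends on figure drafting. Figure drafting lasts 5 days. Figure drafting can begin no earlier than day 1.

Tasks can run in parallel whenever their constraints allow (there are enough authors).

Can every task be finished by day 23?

Figure drafting waits on its own release at day 1, so it starts at day 1 and finishes at 1 + 5 = day 6.
Analysis waits on its own release at day 3, so it starts at day 3 and finishes at 3 + 5 = day 8.
Formatting cannot start until analysis (finishes day 8); figure drafting (finishes day 6). The controlling bound is day 8, so formatting finishes at 8 + 5 = day 13.
After analysis (finishes day 8), writing can start at day 8 and finishes at day 11.
Revision cannot begin until writing (finishes day 11). It runs from day 11 to 11 + 6 = day 17.
Submission needs all of revision (finishes day 17); formatting (finishes day 13). That puts its earliest start at day 17; it finishes at 17 + 12 = day 29.
The earliest everything can be done is day 29, which is after the deadline of 23, so it is not possible.

No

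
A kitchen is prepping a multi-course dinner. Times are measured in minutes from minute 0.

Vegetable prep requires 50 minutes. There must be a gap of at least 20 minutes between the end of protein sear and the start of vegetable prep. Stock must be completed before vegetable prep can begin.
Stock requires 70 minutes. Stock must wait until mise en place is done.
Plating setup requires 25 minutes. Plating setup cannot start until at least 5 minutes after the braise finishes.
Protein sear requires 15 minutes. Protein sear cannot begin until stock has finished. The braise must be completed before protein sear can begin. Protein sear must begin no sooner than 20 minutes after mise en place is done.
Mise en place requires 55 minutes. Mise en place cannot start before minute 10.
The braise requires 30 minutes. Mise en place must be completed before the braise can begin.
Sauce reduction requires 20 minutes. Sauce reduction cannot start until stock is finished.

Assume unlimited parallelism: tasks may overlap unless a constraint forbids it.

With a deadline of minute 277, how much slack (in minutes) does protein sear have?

57

After its own release at minute 10, mise en place can start at minute 10 and finishes at minute 65.
The braise cannot begin until mise en place (finishes minute 65). It runs from minute 65 to 65 + 30 = minute 95.
Stock cannot begin until mise en place (finishes minute 65). It runs from minute 65 to 65 + 70 = minute 135.
Protein sear cannot start until stock (finishes minute 135); the braise (finishes minute 95); mise en place (finishes minute 65, plus 20-minute gap → minute 85). The controlling bound is minute 135, so protein sear finishes at 135 + 15 = minute 150.

Working backward from the deadline:
To finish by minute 277, vegetable prep (duration 50) must start no later than minute 227.
Protein sear must finish before vegetable prep (must start by minute 227, minus 20-minute gap → minute 207). With a 15-minute duration, protein sear must start by 207 − 15 = minute 192.
So protein sear can start as early as minute 135 and as late as minute 192, giving 192 − 135 = 57 minutes of slack.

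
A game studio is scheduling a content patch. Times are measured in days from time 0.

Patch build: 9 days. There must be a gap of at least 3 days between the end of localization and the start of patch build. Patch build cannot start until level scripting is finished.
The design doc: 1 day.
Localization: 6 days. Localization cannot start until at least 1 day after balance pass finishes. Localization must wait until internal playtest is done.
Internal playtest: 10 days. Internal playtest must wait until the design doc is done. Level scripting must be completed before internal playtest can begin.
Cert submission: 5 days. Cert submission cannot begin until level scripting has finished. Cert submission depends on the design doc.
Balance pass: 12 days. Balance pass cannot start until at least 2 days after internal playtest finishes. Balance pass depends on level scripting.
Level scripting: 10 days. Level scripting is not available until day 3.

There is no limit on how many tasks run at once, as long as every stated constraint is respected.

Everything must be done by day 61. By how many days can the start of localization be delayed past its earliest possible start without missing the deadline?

5

After its own release at day 3, level scripting can start at day 3 and finishes at day 13.
The design doc has no prerequisites, so it starts at day 0 and finishes at day 1.
Internal playtest has to wait for the design doc (finishes day 1); level scripting (finishes day 13). The latest of these is day 13, so internal playtest runs day 13 to 13 + 10 = day 23.
Balance pass cannot start until internal playtest (finishes day 23, plus 2-day gap → day 25); level scripting (finishes day 13). The controlling bound is day 25, so balance pass finishes at 25 + 12 = day 37.
Localization needs all of balance pass (finishes day 37, plus 1-day gap → day 38); internal playtest (finishes day 23). That puts its earliest start at day 38; it finishes at 38 + 6 = day 44.

Working backward from the deadline:
To finish by day 61, patch build (duration 9) must start no later than day 52.
Since patch build (must start by day 52, minus 3-day gap → day 49) depends on it, localization must finish by day 49. Backing off its 6-day duration gives a latest start of day 43.
So localization can start as early as day 38 and as late as day 43, giving 43 − 38 = 5 days of slack.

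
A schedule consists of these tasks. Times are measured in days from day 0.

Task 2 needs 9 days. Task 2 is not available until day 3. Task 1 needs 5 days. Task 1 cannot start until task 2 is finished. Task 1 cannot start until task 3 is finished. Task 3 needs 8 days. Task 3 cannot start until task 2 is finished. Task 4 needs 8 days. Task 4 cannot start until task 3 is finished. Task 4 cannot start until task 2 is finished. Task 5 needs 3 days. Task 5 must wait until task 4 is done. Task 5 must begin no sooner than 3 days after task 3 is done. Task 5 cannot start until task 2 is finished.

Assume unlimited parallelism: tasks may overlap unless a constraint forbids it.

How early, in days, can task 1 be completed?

Task 2 waits on its own release at day 3, so it starts at day 3 and finishes at 3 + 9 = day 12.
After task 2 (finishes day 12), task 3 can start at day 12 and finishes at day 20.
Task 1 has to wait for task 2 (finishes day 12); task 3 (finishes day 20). The latest of these is day 20, so task 1 runs day 20 to 20 + 5 = day 25.

25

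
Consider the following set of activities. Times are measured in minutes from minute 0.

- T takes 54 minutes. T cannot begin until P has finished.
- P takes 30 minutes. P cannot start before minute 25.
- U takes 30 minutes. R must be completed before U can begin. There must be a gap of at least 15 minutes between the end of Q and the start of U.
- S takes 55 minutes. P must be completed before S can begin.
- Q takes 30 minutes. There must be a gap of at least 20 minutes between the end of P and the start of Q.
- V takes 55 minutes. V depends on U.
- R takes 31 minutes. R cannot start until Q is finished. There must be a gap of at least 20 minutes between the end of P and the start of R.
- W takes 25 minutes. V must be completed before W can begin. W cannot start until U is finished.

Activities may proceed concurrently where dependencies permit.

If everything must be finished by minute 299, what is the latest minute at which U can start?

W must finish by minute 299; it takes 25 minutes, so it must start by 299 − 25 = minute 274.
V has to be done before W (must start by minute 274). That means finishing by minute 274, i.e. starting by 274 − 55 = minute 219.
For U: V (must start by minute 219); W (must start by minute 274). The most restrictive is minute 219; with a 30-minute duration, U must start by minute 189.

189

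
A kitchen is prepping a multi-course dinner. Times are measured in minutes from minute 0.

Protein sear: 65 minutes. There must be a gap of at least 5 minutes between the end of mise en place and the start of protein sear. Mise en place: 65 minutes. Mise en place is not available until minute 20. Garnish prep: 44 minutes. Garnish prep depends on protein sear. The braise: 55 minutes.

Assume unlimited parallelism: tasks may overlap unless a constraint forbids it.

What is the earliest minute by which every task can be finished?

199

Nothing blocks the braise, so it runs from minute 0 to minute 55.
Mise en place waits on its own release at minute 20, so it starts at minute 20 and finishes at 20 + 65 = minute 85.
Protein sear cannot begin until mise en place (finishes minute 85, plus 5-minute gap → minute 90). It runs from minute 90 to 90 + 65 = minute 155.
Garnish prep cannot begin until protein sear (finishes minute 155). It runs from minute 155 to 155 + 44 = minute 199.
All tasks are finished once the last one completes. Finish times: Mise en place at 85, The braise at 55, Protein sear at 155, Garnish prep at 199. The latest is minute 199.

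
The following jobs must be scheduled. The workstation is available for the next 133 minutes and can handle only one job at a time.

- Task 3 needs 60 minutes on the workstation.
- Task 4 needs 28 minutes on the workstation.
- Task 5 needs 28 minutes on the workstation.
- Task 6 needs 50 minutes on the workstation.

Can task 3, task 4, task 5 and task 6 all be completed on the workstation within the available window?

No

Running back to back, the jobs need 60 + 28 + 28 + 50 = 166 minutes on the workstation.
Since 166 > 133, they cannot all fit.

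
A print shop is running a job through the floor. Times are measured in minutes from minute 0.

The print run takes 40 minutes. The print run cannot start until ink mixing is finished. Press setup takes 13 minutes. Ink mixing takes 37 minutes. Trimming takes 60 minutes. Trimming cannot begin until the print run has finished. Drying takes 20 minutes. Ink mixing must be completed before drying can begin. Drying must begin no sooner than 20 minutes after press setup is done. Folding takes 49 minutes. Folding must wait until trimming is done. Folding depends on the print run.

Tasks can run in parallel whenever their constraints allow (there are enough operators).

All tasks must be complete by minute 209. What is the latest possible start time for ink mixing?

Folding has no dependents, so it just needs to finish by minute 209. Starting by 209 − 49 = minute 160 achieves that.
Since folding (must start by minute 160) depends on it, trimming must finish by minute 160. Backing off its 60-minute duration gives a latest start of minute 100.
The print run has several dependents: trimming (must start by minute 100); folding (must start by minute 160). The earliest of those limits is minute 100, so the print run must start by 100 − 40 = minute 60.
Drying has no dependents, so it just needs to finish by minute 209. Starting by 209 − 20 = minute 189 achieves that.
For ink mixing: the print run (must start by minute 60); drying (must start by minute 189). The most restrictive is minute 60; with a 37-minute duration, ink mixing must start by minute 23.

23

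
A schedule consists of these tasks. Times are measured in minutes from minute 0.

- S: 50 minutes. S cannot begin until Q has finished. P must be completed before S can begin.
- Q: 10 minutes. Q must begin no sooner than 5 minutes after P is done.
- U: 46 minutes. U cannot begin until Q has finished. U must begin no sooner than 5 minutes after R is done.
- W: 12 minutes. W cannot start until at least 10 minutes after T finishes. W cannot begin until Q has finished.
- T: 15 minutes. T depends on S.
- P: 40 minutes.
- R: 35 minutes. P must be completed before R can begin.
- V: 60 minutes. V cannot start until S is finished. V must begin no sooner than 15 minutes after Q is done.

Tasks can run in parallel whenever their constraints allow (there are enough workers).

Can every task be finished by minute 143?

P can start immediately at minute 0; it finishes at minute 40.
After P (finishes minute 40), R can start at minute 40 and finishes at minute 75.
Q waits on P (finishes minute 40, plus 5-minute gap → minute 45), so it starts at minute 45 and finishes at 45 + 10 = minute 55.
For U: Q (finishes minute 55); R (finishes minute 75, plus 5-minute gap → minute 80). Taking the maximum gives a start of minute 80, and it finishes at 80 + 46 = minute 126.
S has to wait for Q (finishes minute 55); P (finishes minute 40). The latest of these is minute 55, so S runs minute 55 to 55 + 50 = minute 105.
V cannot start until S (finishes minute 105); Q (finishes minute 55, plus 15-minute gap → minute 70). The controlling bound is minute 105, so V finishes at 105 + 60 = minute 165.
T waits on S (finishes minute 105), so it starts at minute 105 and finishes at 105 + 15 = minute 120.
W needs all of T (finishes minute 120, plus 10-minute gap → minute 130); Q (finishes minute 55). That puts its earliest start at minute 130; it finishes at 130 + 12 = minute 142.
The earliest everything can be done is minute 165, which is after the deadline of 143, so it is not possible.

No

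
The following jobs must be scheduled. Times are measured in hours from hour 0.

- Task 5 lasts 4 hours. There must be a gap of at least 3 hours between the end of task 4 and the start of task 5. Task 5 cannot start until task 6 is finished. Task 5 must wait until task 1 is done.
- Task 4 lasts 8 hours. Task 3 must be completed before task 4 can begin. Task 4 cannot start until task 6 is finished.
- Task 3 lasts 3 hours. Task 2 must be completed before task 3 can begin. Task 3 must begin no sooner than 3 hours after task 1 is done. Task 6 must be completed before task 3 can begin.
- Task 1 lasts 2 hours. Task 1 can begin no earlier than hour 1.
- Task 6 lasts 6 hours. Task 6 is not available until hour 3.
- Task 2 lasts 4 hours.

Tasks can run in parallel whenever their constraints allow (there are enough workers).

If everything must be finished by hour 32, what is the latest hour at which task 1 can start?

9

To finish by hour 32, task 5 (duration 4) must start no later than hour 28.
Since task 5 (must start by hour 28, minus 3-hour gap → hour 25) depends on it, task 4 must finish by hour 25. Backing off its 8-hour duration gives a latest start of hour 17.
Task 3 must finish before task 4 (must start by hour 17). With a 3-hour duration, task 3 must start by 17 − 3 = hour 14.
Task 1 has several dependents: task 3 (must start by hour 14, minus 3-hour gap → hour 11); task 5 (must start by hour 28). The earliest of those limits is hour 11, so task 1 must start by 11 − 2 = hour 9.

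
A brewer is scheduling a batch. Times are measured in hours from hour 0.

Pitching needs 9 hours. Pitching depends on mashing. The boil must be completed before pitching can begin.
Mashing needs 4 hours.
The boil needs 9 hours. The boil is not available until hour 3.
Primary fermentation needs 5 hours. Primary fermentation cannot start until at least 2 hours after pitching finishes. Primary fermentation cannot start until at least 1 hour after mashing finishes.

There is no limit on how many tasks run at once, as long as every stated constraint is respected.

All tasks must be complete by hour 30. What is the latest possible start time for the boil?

Nothing follows primary fermentation; the deadline of hour 30 is its only limit. It must start by 30 − 5 = hour 25.
Pitching has to be done before primary fermentation (must start by hour 25, minus 2-hour gap → hour 23). That means finishing by hour 23, i.e. starting by 23 − 9 = hour 14.
The boil has to be done before pitching (must start by hour 14). That means finishing by hour 14, i.e. starting by 14 − 9 = hour 5.

5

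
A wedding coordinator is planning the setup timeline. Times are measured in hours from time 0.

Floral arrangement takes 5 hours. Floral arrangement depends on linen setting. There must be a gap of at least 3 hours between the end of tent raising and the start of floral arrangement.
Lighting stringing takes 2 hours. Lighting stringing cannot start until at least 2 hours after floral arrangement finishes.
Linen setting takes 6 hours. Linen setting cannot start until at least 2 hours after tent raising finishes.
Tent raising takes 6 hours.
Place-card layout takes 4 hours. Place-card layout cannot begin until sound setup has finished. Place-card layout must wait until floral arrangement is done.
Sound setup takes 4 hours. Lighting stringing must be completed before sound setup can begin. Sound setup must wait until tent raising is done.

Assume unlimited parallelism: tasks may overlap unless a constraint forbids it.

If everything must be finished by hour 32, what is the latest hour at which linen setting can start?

9

Place-card layout must finish by hour 32; it takes 4 hours, so it must start by 32 − 4 = hour 28.
Since place-card layout (must start by hour 28) depends on it, sound setup must finish by hour 28. Backing off its 4-hour duration gives a latest start of hour 24.
Since sound setup (must start by hour 24) depends on it, lighting stringing must finish by hour 24. Backing off its 2-hour duration gives a latest start of hour 22.
Floral arrangement has several dependents: lighting stringing (must start by hour 22, minus 2-hour gap → hour 20); place-card layout (must start by hour 28). The earliest of those limits is hour 20, so floral arrangement must start by 20 − 5 = hour 15.
Linen setting feeds into floral arrangement (must start by hour 15); so linen setting must finish by hour 15 and therefore start by hour 9.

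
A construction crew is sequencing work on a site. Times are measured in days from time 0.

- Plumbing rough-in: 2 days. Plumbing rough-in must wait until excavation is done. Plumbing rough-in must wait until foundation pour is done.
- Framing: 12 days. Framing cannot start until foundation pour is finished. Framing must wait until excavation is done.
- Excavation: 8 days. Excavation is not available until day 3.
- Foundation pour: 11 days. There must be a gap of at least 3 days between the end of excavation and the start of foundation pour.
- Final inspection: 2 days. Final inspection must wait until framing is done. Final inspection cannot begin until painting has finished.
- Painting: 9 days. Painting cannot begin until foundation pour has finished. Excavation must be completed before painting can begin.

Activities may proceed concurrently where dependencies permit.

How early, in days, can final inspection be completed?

39

After its own release at day 3, excavation can start at day 3 and finishes at day 11.
Foundation pour cannot begin until excavation (finishes day 11, plus 3-day gap → day 14). It runs from day 14 to 14 + 11 = day 25.
Painting cannot start until foundation pour (finishes day 25); excavation (finishes day 11). The controlling bound is day 25, so painting finishes at 25 + 9 = day 34.
Framing needs all of foundation pour (finishes day 25); excavation (finishes day 11). That puts its earliest start at day 25; it finishes at 25 + 12 = day 37.
Final inspection has to wait for framing (finishes day 37); painting (finishes day 34). The latest of these is day 37, so final inspection runs day 37 to 37 + 2 = day 39.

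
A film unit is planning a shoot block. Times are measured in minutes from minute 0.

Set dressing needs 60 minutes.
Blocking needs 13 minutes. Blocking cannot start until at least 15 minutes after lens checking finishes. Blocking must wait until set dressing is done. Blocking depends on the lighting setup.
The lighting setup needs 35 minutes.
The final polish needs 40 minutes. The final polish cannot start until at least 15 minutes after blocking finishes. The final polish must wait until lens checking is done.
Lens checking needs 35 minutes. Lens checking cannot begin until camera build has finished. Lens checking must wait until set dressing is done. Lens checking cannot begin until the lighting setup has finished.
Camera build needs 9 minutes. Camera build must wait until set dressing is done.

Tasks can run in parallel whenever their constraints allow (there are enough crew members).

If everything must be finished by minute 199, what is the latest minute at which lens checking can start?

To finish by minute 199, the final polish (duration 40) must start no later than minute 159.
Blocking has to be done before the final polish (must start by minute 159, minus 15-minute gap → minute 144). That means finishing by minute 144, i.e. starting by 144 − 13 = minute 131.
Lens checking must finish in time for blocking (must start by minute 131, minus 15-minute gap → minute 116); the final polish (must start by minute 159). The tightest is minute 116, so lens checking must start by 116 − 35 = minute 81.

81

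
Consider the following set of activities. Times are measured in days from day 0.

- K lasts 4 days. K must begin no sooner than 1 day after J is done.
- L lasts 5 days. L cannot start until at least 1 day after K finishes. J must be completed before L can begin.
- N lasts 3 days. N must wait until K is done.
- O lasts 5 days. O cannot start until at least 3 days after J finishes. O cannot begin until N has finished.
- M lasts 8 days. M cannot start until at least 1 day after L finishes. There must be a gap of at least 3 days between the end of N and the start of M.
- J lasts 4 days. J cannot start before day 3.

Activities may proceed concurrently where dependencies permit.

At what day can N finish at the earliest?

J cannot begin until its own release at day 3. It runs from day 3 to 3 + 4 = day 7.
K cannot begin until J (finishes day 7, plus 1-day gap → day 8). It runs from day 8 to 8 + 4 = day 12.
After K (finishes day 12), N can start at day 12 and finishes at day 15.

15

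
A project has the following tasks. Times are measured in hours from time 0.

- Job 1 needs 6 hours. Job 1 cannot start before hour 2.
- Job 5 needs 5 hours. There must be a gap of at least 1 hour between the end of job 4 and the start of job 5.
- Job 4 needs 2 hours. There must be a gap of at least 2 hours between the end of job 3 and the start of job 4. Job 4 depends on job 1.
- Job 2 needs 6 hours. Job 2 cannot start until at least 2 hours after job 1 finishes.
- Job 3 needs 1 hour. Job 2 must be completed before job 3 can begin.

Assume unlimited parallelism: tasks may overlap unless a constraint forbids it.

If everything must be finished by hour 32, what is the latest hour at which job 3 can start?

To finish by hour 32, job 5 (duration 5) must start no later than hour 27.
Job 4 feeds into job 5 (must start by hour 27, minus 1-hour gap → hour 26); so job 4 must finish by hour 26 and therefore start by hour 24.
Job 3 must finish before job 4 (must start by hour 24, minus 2-hour gap → hour 22). With a 1-hour duration, job 3 must start by 22 − 1 = hour 21.

21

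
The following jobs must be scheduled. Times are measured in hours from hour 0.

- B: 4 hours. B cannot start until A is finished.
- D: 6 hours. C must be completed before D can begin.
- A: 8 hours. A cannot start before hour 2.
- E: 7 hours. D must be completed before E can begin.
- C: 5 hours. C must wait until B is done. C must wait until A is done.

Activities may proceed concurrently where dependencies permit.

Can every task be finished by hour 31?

No

A waits on its own release at hour 2, so it starts at hour 2 and finishes at 2 + 8 = hour 10.
B cannot begin until A (finishes hour 10). It runs from hour 10 to 10 + 4 = hour 14.
C needs all of B (finishes hour 14); A (finishes hour 10). That puts its earliest start at hour 14; it finishes at 14 + 5 = hour 19.
D waits on C (finishes hour 19), so it starts at hour 19 and finishes at 19 + 6 = hour 25.
After D (finishes hour 25), E can start at hour 25 and finishes at hour 32.
The earliest everything can be done is hour 32, which is after the deadline of 31, so it is not possible.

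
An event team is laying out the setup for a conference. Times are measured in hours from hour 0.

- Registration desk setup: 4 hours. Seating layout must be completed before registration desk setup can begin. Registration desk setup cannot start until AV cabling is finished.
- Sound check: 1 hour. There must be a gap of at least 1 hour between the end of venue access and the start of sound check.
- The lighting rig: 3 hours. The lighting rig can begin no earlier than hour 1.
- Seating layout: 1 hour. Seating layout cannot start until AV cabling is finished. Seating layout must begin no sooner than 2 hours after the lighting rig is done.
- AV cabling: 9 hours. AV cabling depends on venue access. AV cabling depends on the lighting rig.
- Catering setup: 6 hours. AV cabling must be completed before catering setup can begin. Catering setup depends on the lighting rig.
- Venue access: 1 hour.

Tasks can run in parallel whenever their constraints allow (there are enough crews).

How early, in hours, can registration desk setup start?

After its own release at hour 1, the lighting rig can start at hour 1 and finishes at hour 4.
Venue access has no prerequisites, so it starts at hour 0 and finishes at hour 1.
AV cabling has to wait for venue access (finishes hour 1); the lighting rig (finishes hour 4). The latest of these is hour 4, so AV cabling runs hour 4 to 4 + 9 = hour 13.
Seating layout cannot start until AV cabling (finishes hour 13); the lighting rig (finishes hour 4, plus 2-hour gap → hour 6). The controlling bound is hour 13, so seating layout finishes at 13 + 1 = hour 14.
Registration desk setup waits on seating layout (finishes hour 14); AV cabling (finishes hour 13). The latest of these is hour 14, which is the earliest registration desk setup can start.

14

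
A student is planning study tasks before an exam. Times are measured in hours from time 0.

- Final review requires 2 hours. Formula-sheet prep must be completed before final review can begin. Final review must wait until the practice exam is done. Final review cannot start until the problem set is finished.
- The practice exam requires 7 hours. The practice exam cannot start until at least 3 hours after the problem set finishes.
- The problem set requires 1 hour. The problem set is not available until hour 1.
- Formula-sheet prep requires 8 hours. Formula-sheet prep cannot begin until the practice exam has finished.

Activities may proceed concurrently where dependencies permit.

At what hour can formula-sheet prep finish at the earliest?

The problem set waits on its own release at hour 1, so it starts at hour 1 and finishes at 1 + 1 = hour 2.
The practice exam cannot begin until the problem set (finishes hour 2, plus 3-hour gap → hour 5). It runs from hour 5 to 5 + 7 = hour 12.
Formula-sheet prep waits on the practice exam (finishes hour 12), so it starts at hour 12 and finishes at 12 + 8 = hour 20.

20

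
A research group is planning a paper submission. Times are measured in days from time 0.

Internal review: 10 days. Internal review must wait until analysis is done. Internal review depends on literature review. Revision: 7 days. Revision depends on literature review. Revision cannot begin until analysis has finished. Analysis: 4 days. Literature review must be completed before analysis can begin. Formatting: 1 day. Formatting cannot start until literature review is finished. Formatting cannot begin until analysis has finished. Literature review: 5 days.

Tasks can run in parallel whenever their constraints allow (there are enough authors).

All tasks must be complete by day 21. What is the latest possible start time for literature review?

2

To finish by day 21, internal review (duration 10) must start no later than day 11.
Nothing follows revision; the deadline of day 21 is its only limit. It must start by 21 − 7 = day 14.
Nothing follows formatting; the deadline of day 21 is its only limit. It must start by 21 − 1 = day 20.
Analysis feeds internal review (must start by day 11); revision (must start by day 14); formatting (must start by day 20). Taking the minimum, analysis must finish by day 11 and start by 11 − 4 = day 7.
Literature review has several dependents: analysis (must start by day 7); internal review (must start by day 11); revision (must start by day 14); formatting (must start by day 20). The earliest of those limits is day 7, so literature review must start by 7 − 5 = day 2.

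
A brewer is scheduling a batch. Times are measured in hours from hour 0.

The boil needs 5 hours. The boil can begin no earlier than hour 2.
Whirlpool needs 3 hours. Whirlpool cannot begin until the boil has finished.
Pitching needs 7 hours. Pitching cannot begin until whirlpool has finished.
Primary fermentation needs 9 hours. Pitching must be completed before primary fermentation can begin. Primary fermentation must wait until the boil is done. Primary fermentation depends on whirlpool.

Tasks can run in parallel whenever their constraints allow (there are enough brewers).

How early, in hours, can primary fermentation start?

The boil waits on its own release at hour 2, so it starts at hour 2 and finishes at 2 + 5 = hour 7.
After the boil (finishes hour 7), whirlpool can start at hour 7 and finishes at hour 10.
Pitching cannot begin until whirlpool (finishes hour 10). It runs from hour 10 to 10 + 7 = hour 17.
Primary fermentation waits on pitching (finishes hour 17); the boil (finishes hour 7); whirlpool (finishes hour 10). The latest of these is hour 17, which is the earliest primary fermentation can start.

17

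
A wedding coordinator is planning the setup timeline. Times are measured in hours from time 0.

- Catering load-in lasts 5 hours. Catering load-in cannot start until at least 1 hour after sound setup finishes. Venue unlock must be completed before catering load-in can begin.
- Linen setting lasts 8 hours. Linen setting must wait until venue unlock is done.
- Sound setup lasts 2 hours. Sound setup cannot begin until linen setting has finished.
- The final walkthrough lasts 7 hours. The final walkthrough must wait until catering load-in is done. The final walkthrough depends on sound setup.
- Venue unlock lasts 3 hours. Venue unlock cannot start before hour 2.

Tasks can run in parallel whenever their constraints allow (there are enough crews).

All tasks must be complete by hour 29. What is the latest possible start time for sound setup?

14

To finish by hour 29, the final walkthrough (duration 7) must start no later than hour 22.
Catering load-in has to be done before the final walkthrough (must start by hour 22). That means finishing by hour 22, i.e. starting by 22 − 5 = hour 17.
Sound setup must finish in time for catering load-in (must start by hour 17, minus 1-hour gap → hour 16); the final walkthrough (must start by hour 22). The tightest is hour 16, so sound setup must start by 16 − 2 = hour 14.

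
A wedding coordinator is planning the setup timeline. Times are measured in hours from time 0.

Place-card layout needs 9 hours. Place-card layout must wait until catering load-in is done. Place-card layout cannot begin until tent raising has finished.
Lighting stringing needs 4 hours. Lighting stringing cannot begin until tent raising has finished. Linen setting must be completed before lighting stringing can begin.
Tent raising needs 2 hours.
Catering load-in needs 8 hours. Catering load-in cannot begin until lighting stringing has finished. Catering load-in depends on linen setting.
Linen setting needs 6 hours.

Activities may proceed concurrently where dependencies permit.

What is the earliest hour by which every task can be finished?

27

Linen setting can start immediately at hour 0; it finishes at hour 6.
Tent raising can start immediately at hour 0; it finishes at hour 2.
Lighting stringing has to wait for tent raising (finishes hour 2); linen setting (finishes hour 6). The latest of these is hour 6, so lighting stringing runs hour 6 to 6 + 4 = hour 10.
Catering load-in has to wait for lighting stringing (finishes hour 10); linen setting (finishes hour 6). The latest of these is hour 10, so catering load-in runs hour 10 to 10 + 8 = hour 18.
Place-card layout has to wait for catering load-in (finishes hour 18); tent raising (finishes hour 2). The latest of these is hour 18, so place-card layout runs hour 18 to 18 + 9 = hour 27.
All tasks are finished once the last one completes. Finish times: Tent raising at 2, Linen setting at 6, Lighting stringing at 10, Catering load-in at 18, Place-card layout at 27. The latest is hour 27.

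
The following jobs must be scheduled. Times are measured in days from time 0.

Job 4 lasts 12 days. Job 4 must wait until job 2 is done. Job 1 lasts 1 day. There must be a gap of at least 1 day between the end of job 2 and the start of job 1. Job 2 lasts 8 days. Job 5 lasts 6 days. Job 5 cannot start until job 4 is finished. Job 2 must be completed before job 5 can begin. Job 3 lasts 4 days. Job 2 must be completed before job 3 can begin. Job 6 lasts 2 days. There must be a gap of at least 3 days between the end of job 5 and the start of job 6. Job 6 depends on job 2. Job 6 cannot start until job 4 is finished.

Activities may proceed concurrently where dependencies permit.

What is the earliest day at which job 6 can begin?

Job 2 has no prerequisites, so it starts at day 0 and finishes at day 8.
Job 4 waits on job 2 (finishes day 8), so it starts at day 8 and finishes at 8 + 12 = day 20.
Job 5 needs all of job 4 (finishes day 20); job 2 (finishes day 8). That puts its earliest start at day 20; it finishes at 20 + 6 = day 26.
Job 6 waits on job 5 (finishes day 26, plus 3-day gap → day 29); job 2 (finishes day 8); job 4 (finishes day 20). The latest of these is day 29, which is the earliest job 6 can start.

29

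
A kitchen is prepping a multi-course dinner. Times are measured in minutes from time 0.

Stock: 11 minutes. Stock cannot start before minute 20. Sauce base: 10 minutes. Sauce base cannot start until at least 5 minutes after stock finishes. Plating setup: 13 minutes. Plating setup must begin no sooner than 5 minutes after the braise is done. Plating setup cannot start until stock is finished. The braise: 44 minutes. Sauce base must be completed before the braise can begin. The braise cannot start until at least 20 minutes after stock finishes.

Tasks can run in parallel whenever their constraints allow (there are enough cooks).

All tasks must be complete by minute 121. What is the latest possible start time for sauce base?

Nothing follows plating setup; the deadline of minute 121 is its only limit. It must start by 121 − 13 = minute 108.
The braise must finish before plating setup (must start by minute 108, minus 5-minute gap → minute 103). With a 44-minute duration, the braise must start by 103 − 44 = minute 59.
Sauce base feeds into the braise (must start by minute 59); so sauce base must finish by minute 59 and therefore start by minute 49.

49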